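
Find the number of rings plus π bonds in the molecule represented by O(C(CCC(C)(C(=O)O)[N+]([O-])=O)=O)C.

3

Molecular formula from the SMILES: C7H11NO6.
DoU = (2C + 2 + N − H − X)/2 = (2·7 + 2 + 1 − 11 − 0)/2 = 6/2 = 3.
(Structurally: 0 ring(s) + 3 π bond(s) = 3.)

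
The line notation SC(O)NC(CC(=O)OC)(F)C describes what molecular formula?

Heavy atoms from the SMILES: 6 C, 1 F, 1 N, 3 O, 1 S.
Implicit hydrogens by atom environment:
  2 × C: 3 H each → 6
  2 × C: no H
  2 × O: no H
  1 × C: 2 H
  1 × C: 1 H
  1 × F: no H
  1 × N: 1 H
  1 × O: 1 H
  1 × S: 1 H
  Total hydrogens = 12.
Molecular formula: C6H12FNO3S

C6H12FNO3S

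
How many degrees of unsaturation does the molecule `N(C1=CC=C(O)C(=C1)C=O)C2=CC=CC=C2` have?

9

Molecular formula from the SMILES: C13H11NO2.
DoU = (2C + 2 + N − H − X)/2 = (2·13 + 2 + 1 − 11 − 0)/2 = 18/2 = 9.
(Structurally: 2 ring(s) + 7 π bond(s) = 9.)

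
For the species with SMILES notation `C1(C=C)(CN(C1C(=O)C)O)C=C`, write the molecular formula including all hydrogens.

C9H13NO2

Heavy atoms from the SMILES: 9 C, 1 N, 2 O.
Implicit hydrogens by atom environment:
  3 × C: 2 H each → 6
  3 × C: 1 H each → 3
  2 × C: no H
  1 × C: 3 H
  1 × N: no H
  1 × O: 1 H
  1 × O: no H
  Total hydrogens = 13.
Molecular formula: C9H13NO2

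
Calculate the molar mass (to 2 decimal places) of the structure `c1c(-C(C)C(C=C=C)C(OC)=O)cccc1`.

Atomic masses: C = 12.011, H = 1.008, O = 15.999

216.28

Molecular formula: C14H16O2.
M = 14×12.011 + 16×1.008 + 2×15.999 = 216.28 g/mol.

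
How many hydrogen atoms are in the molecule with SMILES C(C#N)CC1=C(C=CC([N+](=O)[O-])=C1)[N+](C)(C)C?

16

Hydrogens are implicit in SMILES; fill each atom to its normal valence:
  3 × C: 3 H each → 9
  3 × C (aromatic): 1 H each → 3
  3 × C (aromatic): no H
  2 × C: 2 H each → 4
  2 × N (charge +1): no H
  1 × C: no H
  1 × N: no H
  1 × O: no H
  1 × O (charge -1): no H
  Total hydrogens = 16.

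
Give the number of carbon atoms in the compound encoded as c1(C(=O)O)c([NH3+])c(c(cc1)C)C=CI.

The symbol for carbon appears 10 times in the SMILES. Lowercase c denotes aromatic carbon and counts toward C.

10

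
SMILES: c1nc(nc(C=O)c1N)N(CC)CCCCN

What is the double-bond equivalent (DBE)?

Molecular formula from the SMILES: C11H19N5O.
DoU = (2C + 2 + N − H − X)/2 = (2·11 + 2 + 5 − 19 − 0)/2 = 10/2 = 5.
(Structurally: 1 ring(s) + 4 π bond(s) = 5.)

5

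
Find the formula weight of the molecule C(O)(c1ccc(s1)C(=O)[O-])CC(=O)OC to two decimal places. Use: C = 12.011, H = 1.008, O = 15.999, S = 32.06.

Molecular formula: C9H9O5S-.
M = 9×12.011 + 9×1.008 + 5×15.999 + 1×32.06 = 229.23 g/mol.

229.23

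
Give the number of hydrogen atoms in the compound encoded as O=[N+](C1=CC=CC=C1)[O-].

5

Hydrogens are implicit in SMILES; fill each atom to its normal valence:
  5 × C (aromatic): 1 H each → 5
  1 × C (aromatic): no H
  1 × N (charge +1): no H
  1 × O: no H
  1 × O (charge -1): no H
  Total hydrogens = 5.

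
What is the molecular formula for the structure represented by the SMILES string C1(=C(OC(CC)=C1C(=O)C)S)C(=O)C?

C10H12O3S

Heavy atoms from the SMILES: 10 C, 3 O, 1 S.
Implicit hydrogens by atom environment:
  4 × C (aromatic): no H
  3 × C: 3 H each → 9
  2 × C: no H
  2 × O: no H
  1 × C: 2 H
  1 × O (aromatic): no H
  1 × S: 1 H
  Total hydrogens = 12.
Molecular formula: C10H12O3S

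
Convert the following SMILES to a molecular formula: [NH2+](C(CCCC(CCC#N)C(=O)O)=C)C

C11H19N2O2+

Heavy atoms from the SMILES: 11 C, 2 N, 2 O.
Implicit hydrogens by atom environment:
  6 × C: 2 H each → 12
  3 × C: no H
  1 × C: 3 H
  1 × C: 1 H
  1 × N (charge +1): 2 H
  1 × N: no H
  1 × O: 1 H
  1 × O: no H
  Total hydrogens = 19.
Net charge +1.
Molecular formula: C11H19N2O2+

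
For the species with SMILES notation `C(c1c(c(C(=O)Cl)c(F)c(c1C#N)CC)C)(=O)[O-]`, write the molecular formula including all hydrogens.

Heavy atoms from the SMILES: 12 C, 1 Cl, 1 F, 1 N, 3 O.
Implicit hydrogens by atom environment:
  6 × C (aromatic): no H
  3 × C: no H
  2 × C: 3 H each → 6
  2 × O: no H
  1 × C: 2 H
  1 × Cl: no H
  1 × F: no H
  1 × N: no H
  1 × O (charge -1): no H
  Total hydrogens = 8.
Net charge -1.
Molecular formula: C12H8ClFNO3-

C12H8ClFNO3-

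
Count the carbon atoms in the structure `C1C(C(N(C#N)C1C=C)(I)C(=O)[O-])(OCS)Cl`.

The symbol for carbon appears 9 times in the SMILES. (Cl is a single chlorine, not C + l.)

9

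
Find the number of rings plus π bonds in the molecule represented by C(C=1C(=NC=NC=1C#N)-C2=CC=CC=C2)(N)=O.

11

Molecular formula from the SMILES: C12H8N4O.
DoU = (2C + 2 + N − H − X)/2 = (2·12 + 2 + 4 − 8 − 0)/2 = 22/2 = 11.
(Structurally: 2 ring(s) + 9 π bond(s) = 11.)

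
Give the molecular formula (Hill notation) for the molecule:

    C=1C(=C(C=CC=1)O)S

Heavy atoms from the SMILES: 6 C, 1 O, 1 S.
Implicit hydrogens by atom environment:
  4 × C (aromatic): 1 H each → 4
  2 × C (aromatic): no H
  1 × O: 1 H
  1 × S: 1 H
  Total hydrogens = 6.
Molecular formula: C6H6OS

C6H6OS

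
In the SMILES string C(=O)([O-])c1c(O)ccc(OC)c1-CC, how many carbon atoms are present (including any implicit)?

The symbol for carbon appears 10 times in the SMILES. Lowercase c denotes aromatic carbon and counts toward C.

10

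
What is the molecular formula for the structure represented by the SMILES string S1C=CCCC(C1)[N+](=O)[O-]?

Heavy atoms from the SMILES: 6 C, 1 N, 2 O, 1 S.
Implicit hydrogens by atom environment:
  3 × C: 2 H each → 6
  3 × C: 1 H each → 3
  1 × N (charge +1): no H
  1 × O: no H
  1 × O (charge -1): no H
  1 × S: no H
  Total hydrogens = 9.
Molecular formula: C6H9NO2S

C6H9NO2S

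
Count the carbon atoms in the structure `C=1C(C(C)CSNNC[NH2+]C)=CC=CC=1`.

The symbol for carbon appears 11 times in the SMILES.

11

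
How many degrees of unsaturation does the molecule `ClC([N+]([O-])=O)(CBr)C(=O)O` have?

Molecular formula from the SMILES: C3H3BrClNO4.
DoU = (2C + 2 + N − H − X)/2 = (2·3 + 2 + 1 − 3 − 2)/2 = 4/2 = 2.
(Structurally: 0 ring(s) + 2 π bond(s) = 2.)

2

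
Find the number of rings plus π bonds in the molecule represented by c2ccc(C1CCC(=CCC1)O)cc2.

Molecular formula from the SMILES: C13H16O.
DoU = (2C + 2 + N − H − X)/2 = (2·13 + 2 + 0 − 16 − 0)/2 = 12/2 = 6.
(Structurally: 2 ring(s) + 4 π bond(s) = 6.)

6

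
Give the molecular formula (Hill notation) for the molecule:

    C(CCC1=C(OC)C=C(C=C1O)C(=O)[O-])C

Heavy atoms from the SMILES: 12 C, 4 O.
Implicit hydrogens by atom environment:
  4 × C (aromatic): no H
  3 × C: 2 H each → 6
  2 × C: 3 H each → 6
  2 × C (aromatic): 1 H each → 2
  2 × O: no H
  1 × C: no H
  1 × O: 1 H
  1 × O (charge -1): no H
  Total hydrogens = 15.
Net charge -1.
Molecular formula: C12H15O4-

C12H15O4-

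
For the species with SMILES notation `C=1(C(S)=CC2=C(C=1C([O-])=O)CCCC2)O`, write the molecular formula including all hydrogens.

Heavy atoms from the SMILES: 11 C, 3 O, 1 S.
Implicit hydrogens by atom environment:
  5 × C (aromatic): no H
  4 × C: 2 H each → 8
  1 × C (aromatic): 1 H
  1 × C: no H
  1 × O: 1 H
  1 × O: no H
  1 × O (charge -1): no H
  1 × S: 1 H
  Total hydrogens = 11.
Net charge -1.
Molecular formula: C11H11O3S-

C11H11O3S-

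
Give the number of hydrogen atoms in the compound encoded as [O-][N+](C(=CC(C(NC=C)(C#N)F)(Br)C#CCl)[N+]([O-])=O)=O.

5

Hydrogens are implicit in SMILES; fill each atom to its normal valence:
  6 × C: no H
  2 × C: 1 H each → 2
  2 × N (charge +1): no H
  2 × O: no H
  2 × O (charge -1): no H
  1 × Br: no H
  1 × C: 2 H
  1 × Cl: no H
  1 × F: no H
  1 × N: 1 H
  1 × N: no H
  Total hydrogens = 5.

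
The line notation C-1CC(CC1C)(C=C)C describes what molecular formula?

Heavy atoms from the SMILES: 9 C.
Implicit hydrogens by atom environment:
  4 × C: 2 H each → 8
  2 × C: 3 H each → 6
  2 × C: 1 H each → 2
  1 × C: no H
  Total hydrogens = 16.
Molecular formula: C9H16

C9H16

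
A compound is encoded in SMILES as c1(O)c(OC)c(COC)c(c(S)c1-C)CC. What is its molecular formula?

C12H18O3S

Heavy atoms from the SMILES: 12 C, 3 O, 1 S.
Implicit hydrogens by atom environment:
  6 × C (aromatic): no H
  4 × C: 3 H each → 12
  2 × C: 2 H each → 4
  2 × O: no H
  1 × O: 1 H
  1 × S: 1 H
  Total hydrogens = 18.
Molecular formula: C12H18O3S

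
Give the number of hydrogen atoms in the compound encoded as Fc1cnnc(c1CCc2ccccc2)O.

11

Hydrogens are implicit in SMILES; fill each atom to its normal valence:
  6 × C (aromatic): 1 H each → 6
  4 × C (aromatic): no H
  2 × C: 2 H each → 4
  2 × N (aromatic): no H
  1 × F: no H
  1 × O: 1 H
  Total hydrogens = 11.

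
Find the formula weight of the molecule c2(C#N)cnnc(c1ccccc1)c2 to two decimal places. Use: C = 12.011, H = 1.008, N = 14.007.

181.20

Molecular formula: C11H7N3.
M = 11×12.011 + 7×1.008 + 3×14.007 = 181.20 g/mol.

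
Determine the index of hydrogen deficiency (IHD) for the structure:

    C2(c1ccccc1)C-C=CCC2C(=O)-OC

7

Molecular formula from the SMILES: C14H16O2.
DoU = (2C + 2 + N − H − X)/2 = (2·14 + 2 + 0 − 16 − 0)/2 = 14/2 = 7.
(Structurally: 2 ring(s) + 5 π bond(s) = 7.)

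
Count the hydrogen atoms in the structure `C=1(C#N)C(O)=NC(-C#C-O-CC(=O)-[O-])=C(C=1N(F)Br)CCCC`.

Hydrogens are implicit in SMILES; fill each atom to its normal valence:
  5 × C (aromatic): no H
  4 × C: 2 H each → 8
  4 × C: no H
  2 × N: no H
  2 × O: no H
  1 × Br: no H
  1 × C: 3 H
  1 × F: no H
  1 × N (aromatic): no H
  1 × O: 1 H
  1 × O (charge -1): no H
  Total hydrogens = 12.

12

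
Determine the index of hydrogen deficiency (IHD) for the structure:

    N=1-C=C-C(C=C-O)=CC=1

Molecular formula from the SMILES: C7H7NO.
DoU = (2C + 2 + N − H − X)/2 = (2·7 + 2 + 1 − 7 − 0)/2 = 10/2 = 5.
(Structurally: 1 ring(s) + 4 π bond(s) = 5.)

5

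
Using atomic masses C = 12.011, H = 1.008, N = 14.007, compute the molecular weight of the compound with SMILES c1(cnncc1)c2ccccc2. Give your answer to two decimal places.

Molecular formula: C10H8N2.
M = 10×12.011 + 8×1.008 + 2×14.007 = 156.19 g/mol.

156.19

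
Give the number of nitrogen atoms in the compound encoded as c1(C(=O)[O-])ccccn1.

1

The symbol for nitrogen appears 1 time in the SMILES.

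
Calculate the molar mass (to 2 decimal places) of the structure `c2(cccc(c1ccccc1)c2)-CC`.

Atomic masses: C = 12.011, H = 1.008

182.27

Molecular formula: C14H14.
M = 14×12.011 + 14×1.008 = 182.27 g/mol.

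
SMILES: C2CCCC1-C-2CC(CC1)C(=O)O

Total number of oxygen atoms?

2

The symbol for oxygen appears 2 times in the SMILES.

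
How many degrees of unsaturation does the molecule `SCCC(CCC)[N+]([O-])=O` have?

Molecular formula from the SMILES: C6H13NO2S.
DoU = (2C + 2 + N − H − X)/2 = (2·6 + 2 + 1 − 13 − 0)/2 = 2/2 = 1.
(Structurally: 0 ring(s) + 1 π bond(s) = 1.)

1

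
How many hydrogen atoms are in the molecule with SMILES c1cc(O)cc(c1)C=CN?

9

Hydrogens are implicit in SMILES; fill each atom to its normal valence:
  4 × C (aromatic): 1 H each → 4
  2 × C: 1 H each → 2
  2 × C (aromatic): no H
  1 × N: 2 H
  1 × O: 1 H
  Total hydrogens = 9.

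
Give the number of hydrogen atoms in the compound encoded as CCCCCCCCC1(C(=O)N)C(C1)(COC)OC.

Hydrogens are implicit in SMILES; fill each atom to its normal valence:
  9 × C: 2 H each → 18
  3 × C: 3 H each → 9
  3 × C: no H
  3 × O: no H
  1 × N: 2 H
  Total hydrogens = 29.

29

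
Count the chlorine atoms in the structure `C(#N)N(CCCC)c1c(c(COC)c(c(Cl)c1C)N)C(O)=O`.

1

The symbol for chlorine appears 1 time in the SMILES.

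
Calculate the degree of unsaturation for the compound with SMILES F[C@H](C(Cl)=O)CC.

Molecular formula from the SMILES: C4H6ClFO.
DoU = (2C + 2 + N − H − X)/2 = (2·4 + 2 + 0 − 6 − 2)/2 = 2/2 = 1.
(Structurally: 0 ring(s) + 1 π bond(s) = 1.)

1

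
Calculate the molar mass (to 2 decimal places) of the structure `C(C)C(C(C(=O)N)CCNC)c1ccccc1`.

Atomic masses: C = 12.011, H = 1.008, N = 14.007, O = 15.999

Molecular formula: C14H22N2O.
M = 14×12.011 + 22×1.008 + 2×14.007 + 1×15.999 = 234.34 g/mol.

234.34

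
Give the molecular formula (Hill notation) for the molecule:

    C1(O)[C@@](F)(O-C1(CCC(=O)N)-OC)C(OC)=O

Heavy atoms from the SMILES: 9 C, 1 F, 1 N, 6 O.
Implicit hydrogens by atom environment:
  5 × O: no H
  4 × C: no H
  2 × C: 3 H each → 6
  2 × C: 2 H each → 4
  1 × C: 1 H
  1 × F: no H
  1 × N: 2 H
  1 × O: 1 H
  Total hydrogens = 14.
Molecular formula: C9H14FNO6

C9H14FNO6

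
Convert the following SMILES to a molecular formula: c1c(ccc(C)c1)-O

C7H8O

Heavy atoms from the SMILES: 7 C, 1 O.
Implicit hydrogens by atom environment:
  4 × C (aromatic): 1 H each → 4
  2 × C (aromatic): no H
  1 × C: 3 H
  1 × O: 1 H
  Total hydrogens = 8.
Molecular formula: C7H8O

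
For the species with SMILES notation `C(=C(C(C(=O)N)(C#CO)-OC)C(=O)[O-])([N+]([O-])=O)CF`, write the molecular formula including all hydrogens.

C9H8FN2O7-

Heavy atoms from the SMILES: 9 C, 1 F, 2 N, 7 O.
Implicit hydrogens by atom environment:
  7 × C: no H
  4 × O: no H
  2 × O (charge -1): no H
  1 × C: 3 H
  1 × C: 2 H
  1 × F: no H
  1 × N: 2 H
  1 × N (charge +1): no H
  1 × O: 1 H
  Total hydrogens = 8.
Net charge -1.
Molecular formula: C9H8FN2O7-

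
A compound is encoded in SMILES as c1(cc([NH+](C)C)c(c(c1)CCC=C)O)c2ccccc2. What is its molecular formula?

Heavy atoms from the SMILES: 18 C, 1 N, 1 O.
Implicit hydrogens by atom environment:
  7 × C (aromatic): 1 H each → 7
  5 × C (aromatic): no H
  3 × C: 2 H each → 6
  2 × C: 3 H each → 6
  1 × C: 1 H
  1 × N (charge +1): 1 H
  1 × O: 1 H
  Total hydrogens = 22.
Net charge +1.
Molecular formula: C18H22NO+

C18H22NO+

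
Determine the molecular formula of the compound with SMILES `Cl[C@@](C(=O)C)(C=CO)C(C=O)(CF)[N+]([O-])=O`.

Heavy atoms from the SMILES: 8 C, 1 Cl, 1 F, 1 N, 5 O.
Implicit hydrogens by atom environment:
  3 × C: 1 H each → 3
  3 × C: no H
  3 × O: no H
  1 × C: 3 H
  1 × C: 2 H
  1 × Cl: no H
  1 × F: no H
  1 × N (charge +1): no H
  1 × O: 1 H
  1 × O (charge -1): no H
  Total hydrogens = 9.
Molecular formula: C8H9ClFNO5

C8H9ClFNO5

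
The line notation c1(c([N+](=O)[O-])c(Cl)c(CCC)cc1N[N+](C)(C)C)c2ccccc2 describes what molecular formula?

Heavy atoms from the SMILES: 18 C, 1 Cl, 3 N, 2 O.
Implicit hydrogens by atom environment:
  6 × C (aromatic): 1 H each → 6
  6 × C (aromatic): no H
  4 × C: 3 H each → 12
  2 × C: 2 H each → 4
  2 × N (charge +1): no H
  1 × Cl: no H
  1 × N: 1 H
  1 × O: no H
  1 × O (charge -1): no H
  Total hydrogens = 23.
Net charge +1.
Molecular formula: C18H23ClN3O2+

C18H23ClN3O2+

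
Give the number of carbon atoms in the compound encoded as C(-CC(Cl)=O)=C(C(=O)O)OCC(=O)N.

The symbol for carbon appears 7 times in the SMILES. (Cl is a single chlorine, not C + l.)

7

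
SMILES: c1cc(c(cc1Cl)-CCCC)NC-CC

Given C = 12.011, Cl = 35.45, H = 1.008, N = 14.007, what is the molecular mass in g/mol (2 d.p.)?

225.76

Molecular formula: C13H20ClN.
M = 13×12.011 + 1×35.45 + 20×1.008 + 1×14.007 = 225.76 g/mol.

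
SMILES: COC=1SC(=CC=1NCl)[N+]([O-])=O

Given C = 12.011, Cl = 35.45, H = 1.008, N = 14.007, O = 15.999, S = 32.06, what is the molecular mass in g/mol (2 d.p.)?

Molecular formula: C5H5ClN2O3S.
M = 5×12.011 + 1×35.45 + 5×1.008 + 2×14.007 + 3×15.999 + 1×32.06 = 208.62 g/mol.

208.62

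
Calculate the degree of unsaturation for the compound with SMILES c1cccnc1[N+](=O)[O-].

5

Molecular formula from the SMILES: C5H4N2O2.
DoU = (2C + 2 + N − H − X)/2 = (2·5 + 2 + 2 − 4 − 0)/2 = 10/2 = 5.
(Structurally: 1 ring(s) + 4 π bond(s) = 5.)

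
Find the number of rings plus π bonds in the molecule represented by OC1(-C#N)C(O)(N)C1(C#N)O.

Molecular formula from the SMILES: C5H5N3O3.
DoU = (2C + 2 + N − H − X)/2 = (2·5 + 2 + 3 − 5 − 0)/2 = 10/2 = 5.
(Structurally: 1 ring(s) + 4 π bond(s) = 5.)

5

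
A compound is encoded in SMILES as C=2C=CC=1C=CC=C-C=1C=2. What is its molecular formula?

C10H8

Heavy atoms from the SMILES: 10 C.
Implicit hydrogens by atom environment:
  8 × C (aromatic): 1 H each → 8
  2 × C (aromatic): no H
  Total hydrogens = 8.
Molecular formula: C10H8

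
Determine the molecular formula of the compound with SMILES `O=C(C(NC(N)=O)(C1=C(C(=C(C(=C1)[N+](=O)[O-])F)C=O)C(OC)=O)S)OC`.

Heavy atoms from the SMILES: 13 C, 1 F, 3 N, 8 O, 1 S.
Implicit hydrogens by atom environment:
  7 × O: no H
  5 × C (aromatic): no H
  4 × C: no H
  2 × C: 3 H each → 6
  1 × C (aromatic): 1 H
  1 × C: 1 H
  1 × F: no H
  1 × N: 2 H
  1 × N: 1 H
  1 × N (charge +1): no H
  1 × O (charge -1): no H
  1 × S: 1 H
  Total hydrogens = 12.
Molecular formula: C13H12FN3O8S

C13H12FN3O8S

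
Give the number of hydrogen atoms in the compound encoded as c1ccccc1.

6

Hydrogens are implicit in SMILES; fill each atom to its normal valence:
  6 × C (aromatic): 1 H each → 6
  Total hydrogens = 6.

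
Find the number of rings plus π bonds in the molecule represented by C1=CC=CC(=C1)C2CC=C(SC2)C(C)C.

6

Molecular formula from the SMILES: C14H18S.
DoU = (2C + 2 + N − H − X)/2 = (2·14 + 2 + 0 − 18 − 0)/2 = 12/2 = 6.
(Structurally: 2 ring(s) + 4 π bond(s) = 6.)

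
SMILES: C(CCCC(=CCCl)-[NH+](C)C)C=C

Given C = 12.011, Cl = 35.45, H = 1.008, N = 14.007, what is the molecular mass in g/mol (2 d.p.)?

202.75

Molecular formula: C11H21ClN+.
M = 11×12.011 + 1×35.45 + 21×1.008 + 1×14.007 = 202.75 g/mol.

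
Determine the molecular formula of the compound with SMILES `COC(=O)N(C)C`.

C4H9NO2

Heavy atoms from the SMILES: 4 C, 1 N, 2 O.
Implicit hydrogens by atom environment:
  3 × C: 3 H each → 9
  2 × O: no H
  1 × C: no H
  1 × N: no H
  Total hydrogens = 9.
Molecular formula: C4H9NO2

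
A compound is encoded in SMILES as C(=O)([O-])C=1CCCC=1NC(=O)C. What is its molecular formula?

Heavy atoms from the SMILES: 8 C, 1 N, 3 O.
Implicit hydrogens by atom environment:
  4 × C: no H
  3 × C: 2 H each → 6
  2 × O: no H
  1 × C: 3 H
  1 × N: 1 H
  1 × O (charge -1): no H
  Total hydrogens = 10.
Net charge -1.
Molecular formula: C8H10NO3-

C8H10NO3-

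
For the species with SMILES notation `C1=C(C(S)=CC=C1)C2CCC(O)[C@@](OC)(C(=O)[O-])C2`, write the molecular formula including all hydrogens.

Heavy atoms from the SMILES: 14 C, 4 O, 1 S.
Implicit hydrogens by atom environment:
  4 × C (aromatic): 1 H each → 4
  3 × C: 2 H each → 6
  2 × C: 1 H each → 2
  2 × C: no H
  2 × C (aromatic): no H
  2 × O: no H
  1 × C: 3 H
  1 × O: 1 H
  1 × O (charge -1): no H
  1 × S: 1 H
  Total hydrogens = 17.
Net charge -1.
Molecular formula: C14H17O4S-

C14H17O4S-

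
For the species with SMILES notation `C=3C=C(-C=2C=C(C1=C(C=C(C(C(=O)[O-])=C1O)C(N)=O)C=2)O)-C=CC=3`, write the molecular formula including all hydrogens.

C18H12NO5-

Heavy atoms from the SMILES: 18 C, 1 N, 5 O.
Implicit hydrogens by atom environment:
  8 × C (aromatic): 1 H each → 8
  8 × C (aromatic): no H
  2 × C: no H
  2 × O: 1 H each → 2
  2 × O: no H
  1 × N: 2 H
  1 × O (charge -1): no H
  Total hydrogens = 12.
Net charge -1.
Molecular formula: C18H12NO5-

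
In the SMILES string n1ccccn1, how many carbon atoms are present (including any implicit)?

4

The symbol for carbon appears 4 times in the SMILES. Lowercase c denotes aromatic carbon and counts toward C.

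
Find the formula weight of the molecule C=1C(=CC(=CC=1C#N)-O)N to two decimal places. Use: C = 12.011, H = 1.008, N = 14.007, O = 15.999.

134.14

Molecular formula: C7H6N2O.
M = 7×12.011 + 6×1.008 + 2×14.007 + 1×15.999 = 134.14 g/mol.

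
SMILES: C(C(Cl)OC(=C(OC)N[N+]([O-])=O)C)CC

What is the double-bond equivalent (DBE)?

2

Molecular formula from the SMILES: C8H15ClN2O4.
DoU = (2C + 2 + N − H − X)/2 = (2·8 + 2 + 2 − 15 − 1)/2 = 4/2 = 2.
(Structurally: 0 ring(s) + 2 π bond(s) = 2.)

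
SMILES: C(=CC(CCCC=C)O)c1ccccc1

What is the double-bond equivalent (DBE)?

Molecular formula from the SMILES: C14H18O.
DoU = (2C + 2 + N − H − X)/2 = (2·14 + 2 + 0 − 18 − 0)/2 = 12/2 = 6.
(Structurally: 1 ring(s) + 5 π bond(s) = 6.)

6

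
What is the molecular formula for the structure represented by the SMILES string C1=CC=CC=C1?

Heavy atoms from the SMILES: 6 C.
Implicit hydrogens by atom environment:
  6 × C (aromatic): 1 H each → 6
  Total hydrogens = 6.
Molecular formula: C6H6

C6H6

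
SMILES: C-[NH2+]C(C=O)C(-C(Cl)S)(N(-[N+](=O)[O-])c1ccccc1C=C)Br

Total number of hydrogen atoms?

Hydrogens are implicit in SMILES; fill each atom to its normal valence:
  4 × C: 1 H each → 4
  4 × C (aromatic): 1 H each → 4
  2 × C (aromatic): no H
  2 × O: no H
  1 × Br: no H
  1 × C: 3 H
  1 × C: 2 H
  1 × C: no H
  1 × Cl: no H
  1 × N (charge +1): 2 H
  1 × N: no H
  1 × N (charge +1): no H
  1 × O (charge -1): no H
  1 × S: 1 H
  Total hydrogens = 16.

16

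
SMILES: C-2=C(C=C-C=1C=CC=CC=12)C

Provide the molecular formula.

Heavy atoms from the SMILES: 11 C.
Implicit hydrogens by atom environment:
  7 × C (aromatic): 1 H each → 7
  3 × C (aromatic): no H
  1 × C: 3 H
  Total hydrogens = 10.
Molecular formula: C11H10

C11H10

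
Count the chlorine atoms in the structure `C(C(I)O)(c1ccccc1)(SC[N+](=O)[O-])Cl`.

The symbol for chlorine appears 1 time in the SMILES.

1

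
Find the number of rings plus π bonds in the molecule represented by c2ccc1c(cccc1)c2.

Molecular formula from the SMILES: C10H8.
DoU = (2C + 2 + N − H − X)/2 = (2·10 + 2 + 0 − 8 − 0)/2 = 14/2 = 7.
(Structurally: 2 ring(s) + 5 π bond(s) = 7.)

7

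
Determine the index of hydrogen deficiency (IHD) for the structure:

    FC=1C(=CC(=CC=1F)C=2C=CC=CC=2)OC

Molecular formula from the SMILES: C13H10F2O.
DoU = (2C + 2 + N − H − X)/2 = (2·13 + 2 + 0 − 10 − 2)/2 = 16/2 = 8.
(Structurally: 2 ring(s) + 6 π bond(s) = 8.)

8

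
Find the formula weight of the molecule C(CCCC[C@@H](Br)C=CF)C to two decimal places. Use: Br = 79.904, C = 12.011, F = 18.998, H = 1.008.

223.13

Molecular formula: C9H16BrF.
M = 1×79.904 + 9×12.011 + 1×18.998 + 16×1.008 = 223.13 g/mol.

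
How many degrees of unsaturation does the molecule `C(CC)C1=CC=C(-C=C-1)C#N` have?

Molecular formula from the SMILES: C10H11N.
DoU = (2C + 2 + N − H − X)/2 = (2·10 + 2 + 1 − 11 − 0)/2 = 12/2 = 6.
(Structurally: 1 ring(s) + 5 π bond(s) = 6.)

6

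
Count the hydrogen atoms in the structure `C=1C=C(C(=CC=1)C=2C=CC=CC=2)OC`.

12

Hydrogens are implicit in SMILES; fill each atom to its normal valence:
  9 × C (aromatic): 1 H each → 9
  3 × C (aromatic): no H
  1 × C: 3 H
  1 × O: no H
  Total hydrogens = 12.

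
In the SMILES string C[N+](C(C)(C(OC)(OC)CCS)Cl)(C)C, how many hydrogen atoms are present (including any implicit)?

23

Hydrogens are implicit in SMILES; fill each atom to its normal valence:
  6 × C: 3 H each → 18
  2 × C: 2 H each → 4
  2 × C: no H
  2 × O: no H
  1 × Cl: no H
  1 × N (charge +1): no H
  1 × S: 1 H
  Total hydrogens = 23.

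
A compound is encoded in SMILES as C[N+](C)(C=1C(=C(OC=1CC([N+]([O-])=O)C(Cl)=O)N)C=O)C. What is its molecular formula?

C11H15ClN3O5+

Heavy atoms from the SMILES: 11 C, 1 Cl, 3 N, 5 O.
Implicit hydrogens by atom environment:
  4 × C (aromatic): no H
  3 × C: 3 H each → 9
  3 × O: no H
  2 × C: 1 H each → 2
  2 × N (charge +1): no H
  1 × C: 2 H
  1 × C: no H
  1 × Cl: no H
  1 × N: 2 H
  1 × O (aromatic): no H
  1 × O (charge -1): no H
  Total hydrogens = 15.
Net charge +1.
Molecular formula: C11H15ClN3O5+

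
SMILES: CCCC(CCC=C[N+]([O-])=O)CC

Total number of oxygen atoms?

The symbol for oxygen appears 2 times in the SMILES.

2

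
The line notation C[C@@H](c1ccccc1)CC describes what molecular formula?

Heavy atoms from the SMILES: 10 C.
Implicit hydrogens by atom environment:
  5 × C (aromatic): 1 H each → 5
  2 × C: 3 H each → 6
  1 × C: 2 H
  1 × C: 1 H
  1 × C (aromatic): no H
  Total hydrogens = 14.
Molecular formula: C10H14

C10H14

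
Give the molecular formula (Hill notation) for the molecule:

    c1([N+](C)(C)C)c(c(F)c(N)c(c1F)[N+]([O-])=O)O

Heavy atoms from the SMILES: 9 C, 2 F, 3 N, 3 O.
Implicit hydrogens by atom environment:
  6 × C (aromatic): no H
  3 × C: 3 H each → 9
  2 × F: no H
  2 × N (charge +1): no H
  1 × N: 2 H
  1 × O: 1 H
  1 × O: no H
  1 × O (charge -1): no H
  Total hydrogens = 12.
Net charge +1.
Molecular formula: C9H12F2N3O3+

C9H12F2N3O3+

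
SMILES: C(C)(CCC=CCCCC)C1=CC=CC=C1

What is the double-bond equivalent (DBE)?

Molecular formula from the SMILES: C16H24.
DoU = (2C + 2 + N − H − X)/2 = (2·16 + 2 + 0 − 24 − 0)/2 = 10/2 = 5.
(Structurally: 1 ring(s) + 4 π bond(s) = 5.)

5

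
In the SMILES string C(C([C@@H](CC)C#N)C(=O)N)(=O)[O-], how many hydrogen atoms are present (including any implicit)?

9

Hydrogens are implicit in SMILES; fill each atom to its normal valence:
  3 × C: no H
  2 × C: 1 H each → 2
  2 × O: no H
  1 × C: 3 H
  1 × C: 2 H
  1 × N: 2 H
  1 × N: no H
  1 × O (charge -1): no H
  Total hydrogens = 9.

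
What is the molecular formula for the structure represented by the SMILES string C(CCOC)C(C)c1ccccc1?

C12H18O

Heavy atoms from the SMILES: 12 C, 1 O.
Implicit hydrogens by atom environment:
  5 × C (aromatic): 1 H each → 5
  3 × C: 2 H each → 6
  2 × C: 3 H each → 6
  1 × C: 1 H
  1 × C (aromatic): no H
  1 × O: no H
  Total hydrogens = 18.
Molecular formula: C12H18O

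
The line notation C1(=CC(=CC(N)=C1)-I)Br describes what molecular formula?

Heavy atoms from the SMILES: 1 Br, 6 C, 1 I, 1 N.
Implicit hydrogens by atom environment:
  3 × C (aromatic): 1 H each → 3
  3 × C (aromatic): no H
  1 × Br: no H
  1 × I: no H
  1 × N: 2 H
  Total hydrogens = 5.
Molecular formula: C6H5BrIN

C6H5BrIN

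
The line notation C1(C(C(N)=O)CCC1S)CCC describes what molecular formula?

C9H17NOS

Heavy atoms from the SMILES: 9 C, 1 N, 1 O, 1 S.
Implicit hydrogens by atom environment:
  4 × C: 2 H each → 8
  3 × C: 1 H each → 3
  1 × C: 3 H
  1 × C: no H
  1 × N: 2 H
  1 × O: no H
  1 × S: 1 H
  Total hydrogens = 17.
Molecular formula: C9H17NOS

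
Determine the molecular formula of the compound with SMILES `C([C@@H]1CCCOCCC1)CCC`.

Heavy atoms from the SMILES: 11 C, 1 O.
Implicit hydrogens by atom environment:
  9 × C: 2 H each → 18
  1 × C: 3 H
  1 × C: 1 H
  1 × O: no H
  Total hydrogens = 22.
Molecular formula: C11H22O

C11H22O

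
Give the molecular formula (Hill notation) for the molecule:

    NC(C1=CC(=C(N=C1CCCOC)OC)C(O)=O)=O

Heavy atoms from the SMILES: 12 C, 2 N, 5 O.
Implicit hydrogens by atom environment:
  4 × C (aromatic): no H
  4 × O: no H
  3 × C: 2 H each → 6
  2 × C: 3 H each → 6
  2 × C: no H
  1 × C (aromatic): 1 H
  1 × N: 2 H
  1 × N (aromatic): no H
  1 × O: 1 H
  Total hydrogens = 16.
Molecular formula: C12H16N2O5

C12H16N2O5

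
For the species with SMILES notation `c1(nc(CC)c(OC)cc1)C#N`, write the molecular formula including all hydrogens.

C9H10N2O

Heavy atoms from the SMILES: 9 C, 2 N, 1 O.
Implicit hydrogens by atom environment:
  3 × C (aromatic): no H
  2 × C: 3 H each → 6
  2 × C (aromatic): 1 H each → 2
  1 × C: 2 H
  1 × C: no H
  1 × N (aromatic): no H
  1 × N: no H
  1 × O: no H
  Total hydrogens = 10.
Molecular formula: C9H10N2O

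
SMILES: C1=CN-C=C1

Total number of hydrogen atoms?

5

Hydrogens are implicit in SMILES; fill each atom to its normal valence:
  4 × C (aromatic): 1 H each → 4
  1 × N (aromatic): 1 H
  Total hydrogens = 5.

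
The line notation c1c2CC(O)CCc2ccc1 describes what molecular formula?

Heavy atoms from the SMILES: 10 C, 1 O.
Implicit hydrogens by atom environment:
  4 × C (aromatic): 1 H each → 4
  3 × C: 2 H each → 6
  2 × C (aromatic): no H
  1 × C: 1 H
  1 × O: 1 H
  Total hydrogens = 12.
Molecular formula: C10H12O

C10H12O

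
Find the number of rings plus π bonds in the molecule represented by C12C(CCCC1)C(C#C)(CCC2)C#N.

Molecular formula from the SMILES: C13H17N.
DoU = (2C + 2 + N − H − X)/2 = (2·13 + 2 + 1 − 17 − 0)/2 = 12/2 = 6.
(Structurally: 2 ring(s) + 4 π bond(s) = 6.)

6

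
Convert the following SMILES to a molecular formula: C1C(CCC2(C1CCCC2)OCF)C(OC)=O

C13H21FO3

Heavy atoms from the SMILES: 13 C, 1 F, 3 O.
Implicit hydrogens by atom environment:
  8 × C: 2 H each → 16
  3 × O: no H
  2 × C: 1 H each → 2
  2 × C: no H
  1 × C: 3 H
  1 × F: no H
  Total hydrogens = 21.
Molecular formula: C13H21FO3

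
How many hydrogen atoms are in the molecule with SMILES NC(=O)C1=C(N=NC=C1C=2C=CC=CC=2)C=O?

Hydrogens are implicit in SMILES; fill each atom to its normal valence:
  6 × C (aromatic): 1 H each → 6
  4 × C (aromatic): no H
  2 × N (aromatic): no H
  2 × O: no H
  1 × C: 1 H
  1 × C: no H
  1 × N: 2 H
  Total hydrogens = 9.

9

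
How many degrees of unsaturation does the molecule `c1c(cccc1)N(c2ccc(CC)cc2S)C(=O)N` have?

Molecular formula from the SMILES: C15H16N2OS.
DoU = (2C + 2 + N − H − X)/2 = (2·15 + 2 + 2 − 16 − 0)/2 = 18/2 = 9.
(Structurally: 2 ring(s) + 7 π bond(s) = 9.)

9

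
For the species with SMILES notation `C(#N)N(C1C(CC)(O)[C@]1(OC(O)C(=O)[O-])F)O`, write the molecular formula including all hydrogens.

C8H10FN2O6-

Heavy atoms from the SMILES: 8 C, 1 F, 2 N, 6 O.
Implicit hydrogens by atom environment:
  4 × C: no H
  3 × O: 1 H each → 3
  2 × C: 1 H each → 2
  2 × N: no H
  2 × O: no H
  1 × C: 3 H
  1 × C: 2 H
  1 × F: no H
  1 × O (charge -1): no H
  Total hydrogens = 10.
Net charge -1.
Molecular formula: C8H10FN2O6-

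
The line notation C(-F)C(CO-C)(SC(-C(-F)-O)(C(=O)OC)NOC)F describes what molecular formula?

Heavy atoms from the SMILES: 9 C, 3 F, 1 N, 5 O, 1 S.
Implicit hydrogens by atom environment:
  4 × O: no H
  3 × C: 3 H each → 9
  3 × C: no H
  3 × F: no H
  2 × C: 2 H each → 4
  1 × C: 1 H
  1 × N: 1 H
  1 × O: 1 H
  1 × S: no H
  Total hydrogens = 16.
Molecular formula: C9H16F3NO5S

C9H16F3NO5S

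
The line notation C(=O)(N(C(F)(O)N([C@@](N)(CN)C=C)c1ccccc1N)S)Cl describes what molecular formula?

C12H17ClFN5O2S

Heavy atoms from the SMILES: 12 C, 1 Cl, 1 F, 5 N, 2 O, 1 S.
Implicit hydrogens by atom environment:
  4 × C (aromatic): 1 H each → 4
  3 × C: no H
  3 × N: 2 H each → 6
  2 × C: 2 H each → 4
  2 × C (aromatic): no H
  2 × N: no H
  1 × C: 1 H
  1 × Cl: no H
  1 × F: no H
  1 × O: 1 H
  1 × O: no H
  1 × S: 1 H
  Total hydrogens = 17.
Molecular formula: C12H17ClFN5O2S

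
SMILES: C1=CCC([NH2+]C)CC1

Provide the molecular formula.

Heavy atoms from the SMILES: 7 C, 1 N.
Implicit hydrogens by atom environment:
  3 × C: 2 H each → 6
  3 × C: 1 H each → 3
  1 × C: 3 H
  1 × N (charge +1): 2 H
  Total hydrogens = 14.
Net charge +1.
Molecular formula: C7H14N+

C7H14N+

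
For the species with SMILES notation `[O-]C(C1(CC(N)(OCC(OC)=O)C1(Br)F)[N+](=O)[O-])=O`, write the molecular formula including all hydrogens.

Heavy atoms from the SMILES: 1 Br, 8 C, 1 F, 2 N, 7 O.
Implicit hydrogens by atom environment:
  5 × C: no H
  5 × O: no H
  2 × C: 2 H each → 4
  2 × O (charge -1): no H
  1 × Br: no H
  1 × C: 3 H
  1 × F: no H
  1 × N: 2 H
  1 × N (charge +1): no H
  Total hydrogens = 9.
Net charge -1.
Molecular formula: C8H9BrFN2O7-

C8H9BrFN2O7-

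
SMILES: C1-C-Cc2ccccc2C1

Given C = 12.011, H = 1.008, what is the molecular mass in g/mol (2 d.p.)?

Molecular formula: C10H12.
M = 10×12.011 + 12×1.008 = 132.21 g/mol.

132.21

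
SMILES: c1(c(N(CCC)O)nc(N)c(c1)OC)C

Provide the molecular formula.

Heavy atoms from the SMILES: 10 C, 3 N, 2 O.
Implicit hydrogens by atom environment:
  4 × C (aromatic): no H
  3 × C: 3 H each → 9
  2 × C: 2 H each → 4
  1 × C (aromatic): 1 H
  1 × N: 2 H
  1 × N (aromatic): no H
  1 × N: no H
  1 × O: 1 H
  1 × O: no H
  Total hydrogens = 17.
Molecular formula: C10H17N3O2

C10H17N3O2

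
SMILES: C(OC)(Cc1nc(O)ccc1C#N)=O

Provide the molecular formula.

C9H8N2O3

Heavy atoms from the SMILES: 9 C, 2 N, 3 O.
Implicit hydrogens by atom environment:
  3 × C (aromatic): no H
  2 × C (aromatic): 1 H each → 2
  2 × C: no H
  2 × O: no H
  1 × C: 3 H
  1 × C: 2 H
  1 × N (aromatic): no H
  1 × N: no H
  1 × O: 1 H
  Total hydrogens = 8.
Molecular formula: C9H8N2O3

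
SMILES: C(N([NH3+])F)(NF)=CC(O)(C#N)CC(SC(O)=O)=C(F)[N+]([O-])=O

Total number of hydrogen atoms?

9

Hydrogens are implicit in SMILES; fill each atom to its normal valence:
  6 × C: no H
  3 × F: no H
  2 × N: no H
  2 × O: 1 H each → 2
  2 × O: no H
  1 × C: 2 H
  1 × C: 1 H
  1 × N (charge +1): 3 H
  1 × N: 1 H
  1 × N (charge +1): no H
  1 × O (charge -1): no H
  1 × S: no H
  Total hydrogens = 9.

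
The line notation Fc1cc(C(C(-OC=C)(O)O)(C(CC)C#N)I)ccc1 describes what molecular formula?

C14H15FINO3

Heavy atoms from the SMILES: 14 C, 1 F, 1 I, 1 N, 3 O.
Implicit hydrogens by atom environment:
  4 × C (aromatic): 1 H each → 4
  3 × C: no H
  2 × C: 2 H each → 4
  2 × C: 1 H each → 2
  2 × C (aromatic): no H
  2 × O: 1 H each → 2
  1 × C: 3 H
  1 × F: no H
  1 × I: no H
  1 × N: no H
  1 × O: no H
  Total hydrogens = 15.
Molecular formula: C14H15FINO3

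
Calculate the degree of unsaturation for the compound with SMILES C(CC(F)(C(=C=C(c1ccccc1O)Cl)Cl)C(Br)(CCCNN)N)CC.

6

Molecular formula from the SMILES: C18H25BrCl2FN3O.
DoU = (2C + 2 + N − H − X)/2 = (2·18 + 2 + 3 − 25 − 4)/2 = 12/2 = 6.
(Structurally: 1 ring(s) + 5 π bond(s) = 6.)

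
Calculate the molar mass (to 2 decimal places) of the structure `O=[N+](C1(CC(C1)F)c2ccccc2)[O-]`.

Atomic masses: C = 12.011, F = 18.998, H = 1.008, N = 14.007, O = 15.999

195.19

Molecular formula: C10H10FNO2.
M = 10×12.011 + 1×18.998 + 10×1.008 + 1×14.007 + 2×15.999 = 195.19 g/mol.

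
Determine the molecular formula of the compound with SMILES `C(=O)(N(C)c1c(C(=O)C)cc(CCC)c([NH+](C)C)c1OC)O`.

Heavy atoms from the SMILES: 16 C, 2 N, 4 O.
Implicit hydrogens by atom environment:
  6 × C: 3 H each → 18
  5 × C (aromatic): no H
  3 × O: no H
  2 × C: 2 H each → 4
  2 × C: no H
  1 × C (aromatic): 1 H
  1 × N (charge +1): 1 H
  1 × N: no H
  1 × O: 1 H
  Total hydrogens = 25.
Net charge +1.
Molecular formula: C16H25N2O4+

C16H25N2O4+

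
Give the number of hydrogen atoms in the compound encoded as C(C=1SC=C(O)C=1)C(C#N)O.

Hydrogens are implicit in SMILES; fill each atom to its normal valence:
  2 × C (aromatic): 1 H each → 2
  2 × C (aromatic): no H
  2 × O: 1 H each → 2
  1 × C: 2 H
  1 × C: 1 H
  1 × C: no H
  1 × N: no H
  1 × S (aromatic): no H
  Total hydrogens = 7.

7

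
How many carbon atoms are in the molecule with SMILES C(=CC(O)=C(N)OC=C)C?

7

The symbol for carbon appears 7 times in the SMILES.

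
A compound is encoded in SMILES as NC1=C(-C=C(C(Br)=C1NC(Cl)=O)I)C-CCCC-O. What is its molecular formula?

C12H15BrClIN2O2

Heavy atoms from the SMILES: 1 Br, 12 C, 1 Cl, 1 I, 2 N, 2 O.
Implicit hydrogens by atom environment:
  5 × C: 2 H each → 10
  5 × C (aromatic): no H
  1 × Br: no H
  1 × C (aromatic): 1 H
  1 × C: no H
  1 × Cl: no H
  1 × I: no H
  1 × N: 2 H
  1 × N: 1 H
  1 × O: 1 H
  1 × O: no H
  Total hydrogens = 15.
Molecular formula: C12H15BrClIN2O2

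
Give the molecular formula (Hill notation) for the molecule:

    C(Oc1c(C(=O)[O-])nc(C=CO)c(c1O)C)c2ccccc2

Heavy atoms from the SMILES: 16 C, 1 N, 5 O.
Implicit hydrogens by atom environment:
  6 × C (aromatic): no H
  5 × C (aromatic): 1 H each → 5
  2 × C: 1 H each → 2
  2 × O: 1 H each → 2
  2 × O: no H
  1 × C: 3 H
  1 × C: 2 H
  1 × C: no H
  1 × N (aromatic): no H
  1 × O (charge -1): no H
  Total hydrogens = 14.
Net charge -1.
Molecular formula: C16H14NO5-

C16H14NO5-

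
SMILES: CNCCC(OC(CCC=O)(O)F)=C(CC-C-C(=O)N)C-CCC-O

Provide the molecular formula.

C17H31FN2O5

Heavy atoms from the SMILES: 17 C, 1 F, 2 N, 5 O.
Implicit hydrogens by atom environment:
  11 × C: 2 H each → 22
  4 × C: no H
  3 × O: no H
  2 × O: 1 H each → 2
  1 × C: 3 H
  1 × C: 1 H
  1 × F: no H
  1 × N: 2 H
  1 × N: 1 H
  Total hydrogens = 31.
Molecular formula: C17H31FN2O5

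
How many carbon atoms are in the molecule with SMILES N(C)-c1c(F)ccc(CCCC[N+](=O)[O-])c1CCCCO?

The symbol for carbon appears 15 times in the SMILES. Lowercase c denotes aromatic carbon and counts toward C.

15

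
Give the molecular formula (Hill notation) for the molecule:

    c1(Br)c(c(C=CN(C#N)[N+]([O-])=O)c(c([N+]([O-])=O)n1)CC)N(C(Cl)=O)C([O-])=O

C12H7BrClN6O7-

Heavy atoms from the SMILES: 1 Br, 12 C, 1 Cl, 6 N, 7 O.
Implicit hydrogens by atom environment:
  5 × C (aromatic): no H
  4 × O: no H
  3 × C: no H
  3 × N: no H
  3 × O (charge -1): no H
  2 × C: 1 H each → 2
  2 × N (charge +1): no H
  1 × Br: no H
  1 × C: 3 H
  1 × C: 2 H
  1 × Cl: no H
  1 × N (aromatic): no H
  Total hydrogens = 7.
Net charge -1.
Molecular formula: C12H7BrClN6O7-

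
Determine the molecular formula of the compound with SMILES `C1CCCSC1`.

C5H10S

Heavy atoms from the SMILES: 5 C, 1 S.
Implicit hydrogens by atom environment:
  5 × C: 2 H each → 10
  1 × S: no H
  Total hydrogens = 10.
Molecular formula: C5H10S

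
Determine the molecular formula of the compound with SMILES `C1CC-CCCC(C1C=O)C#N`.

C10H15NO

Heavy atoms from the SMILES: 10 C, 1 N, 1 O.
Implicit hydrogens by atom environment:
  6 × C: 2 H each → 12
  3 × C: 1 H each → 3
  1 × C: no H
  1 × N: no H
  1 × O: no H
  Total hydrogens = 15.
Molecular formula: C10H15NO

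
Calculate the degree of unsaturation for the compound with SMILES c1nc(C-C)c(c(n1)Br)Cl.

Molecular formula from the SMILES: C6H6BrClN2.
DoU = (2C + 2 + N − H − X)/2 = (2·6 + 2 + 2 − 6 − 2)/2 = 8/2 = 4.
(Structurally: 1 ring(s) + 3 π bond(s) = 4.)

4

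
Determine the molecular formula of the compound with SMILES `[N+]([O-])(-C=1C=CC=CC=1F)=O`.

C6H4FNO2

Heavy atoms from the SMILES: 6 C, 1 F, 1 N, 2 O.
Implicit hydrogens by atom environment:
  4 × C (aromatic): 1 H each → 4
  2 × C (aromatic): no H
  1 × F: no H
  1 × N (charge +1): no H
  1 × O: no H
  1 × O (charge -1): no H
  Total hydrogens = 4.
Molecular formula: C6H4FNO2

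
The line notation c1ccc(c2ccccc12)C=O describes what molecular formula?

C11H8O

Heavy atoms from the SMILES: 11 C, 1 O.
Implicit hydrogens by atom environment:
  7 × C (aromatic): 1 H each → 7
  3 × C (aromatic): no H
  1 × C: 1 H
  1 × O: no H
  Total hydrogens = 8.
Molecular formula: C11H8O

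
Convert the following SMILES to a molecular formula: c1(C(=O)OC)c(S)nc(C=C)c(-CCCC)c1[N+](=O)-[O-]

C13H16N2O4S

Heavy atoms from the SMILES: 13 C, 2 N, 4 O, 1 S.
Implicit hydrogens by atom environment:
  5 × C (aromatic): no H
  4 × C: 2 H each → 8
  3 × O: no H
  2 × C: 3 H each → 6
  1 × C: 1 H
  1 × C: no H
  1 × N (aromatic): no H
  1 × N (charge +1): no H
  1 × O (charge -1): no H
  1 × S: 1 H
  Total hydrogens = 16.
Molecular formula: C13H16N2O4S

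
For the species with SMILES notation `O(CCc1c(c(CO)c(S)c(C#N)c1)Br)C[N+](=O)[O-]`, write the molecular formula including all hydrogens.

Heavy atoms from the SMILES: 1 Br, 11 C, 2 N, 4 O, 1 S.
Implicit hydrogens by atom environment:
  5 × C (aromatic): no H
  4 × C: 2 H each → 8
  2 × O: no H
  1 × Br: no H
  1 × C (aromatic): 1 H
  1 × C: no H
  1 × N: no H
  1 × N (charge +1): no H
  1 × O: 1 H
  1 × O (charge -1): no H
  1 × S: 1 H
  Total hydrogens = 11.
Molecular formula: C11H11BrN2O4S

C11H11BrN2O4S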